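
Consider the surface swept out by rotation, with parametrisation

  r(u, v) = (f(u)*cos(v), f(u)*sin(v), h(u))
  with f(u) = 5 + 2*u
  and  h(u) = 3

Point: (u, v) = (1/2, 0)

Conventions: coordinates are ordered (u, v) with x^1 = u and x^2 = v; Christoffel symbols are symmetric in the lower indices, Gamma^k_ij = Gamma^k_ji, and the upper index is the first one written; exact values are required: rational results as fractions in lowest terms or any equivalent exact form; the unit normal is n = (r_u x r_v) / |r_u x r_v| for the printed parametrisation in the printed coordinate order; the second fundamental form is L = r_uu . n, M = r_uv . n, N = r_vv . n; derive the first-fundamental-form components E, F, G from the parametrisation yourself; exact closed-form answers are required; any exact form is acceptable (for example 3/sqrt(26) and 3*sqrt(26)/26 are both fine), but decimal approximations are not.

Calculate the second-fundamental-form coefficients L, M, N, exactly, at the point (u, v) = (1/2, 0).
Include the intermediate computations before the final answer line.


f = 6, f' = 2, f'' = 0, h' = 0, h'' = 0
E = 4, F = 0, G = 36; answer radicand W^2 = 4
unnormalised second-form numerators: l = 0, m = 0, n = 0; L = l/sqrt(4), and similarly M = m/sqrt(W^2), N = n/sqrt(W^2)

Answer: L = 0, M = 0, N = 0


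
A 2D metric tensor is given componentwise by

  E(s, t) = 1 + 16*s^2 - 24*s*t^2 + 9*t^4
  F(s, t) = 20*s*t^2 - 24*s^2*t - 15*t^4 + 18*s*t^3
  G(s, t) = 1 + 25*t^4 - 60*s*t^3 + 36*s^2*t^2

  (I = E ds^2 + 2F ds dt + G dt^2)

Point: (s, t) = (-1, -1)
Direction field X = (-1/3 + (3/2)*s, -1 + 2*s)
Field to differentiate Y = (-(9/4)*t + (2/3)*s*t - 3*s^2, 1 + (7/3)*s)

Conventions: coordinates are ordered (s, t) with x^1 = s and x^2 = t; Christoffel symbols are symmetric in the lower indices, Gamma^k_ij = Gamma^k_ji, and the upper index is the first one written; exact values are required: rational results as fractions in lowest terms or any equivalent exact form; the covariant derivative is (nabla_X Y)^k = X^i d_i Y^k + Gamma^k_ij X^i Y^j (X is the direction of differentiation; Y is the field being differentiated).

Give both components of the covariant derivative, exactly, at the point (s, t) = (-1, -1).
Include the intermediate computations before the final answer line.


E = 50, F = 7, G = 2 at the point
E_s = -56, E_t = -84, F_s = -46, F_t = 22, G_s = -12, G_t = 8
EG - F^2 = 51;  g^inv = (1/51) * [[2, -7], [-7, 50]]
first-kind symbols [ij,l] = (1/2)(d_i g_jl + d_j g_il - d_l g_ij): [ss,s] = E_s/2 = -28, [ss,t] = F_s - E_t/2 = -4, [st,s] = E_t/2 = -42, [st,t] = G_s/2 = -6, [tt,s] = F_t - G_s/2 = 28, [tt,t] = G_t/2 = 4
Gamma^s_ij = (G*[ij,s] - F*[ij,t])/(EG - F^2), Gamma^t_ij = (E*[ij,t] - F*[ij,s])/(EG - F^2)
Gamma_sss = -28/51, Gamma_sst = -14/17, Gamma_stt = 28/51, Gamma_tss = -4/51, Gamma_tst = -2/17, Gamma_ttt = 4/51
X = (-11/6, -3), Y = (-1/12, -4/3) at the point

Answer: (nabla_X Y)^s = -2083/1836, (nabla_X Y)^t = -3941/918


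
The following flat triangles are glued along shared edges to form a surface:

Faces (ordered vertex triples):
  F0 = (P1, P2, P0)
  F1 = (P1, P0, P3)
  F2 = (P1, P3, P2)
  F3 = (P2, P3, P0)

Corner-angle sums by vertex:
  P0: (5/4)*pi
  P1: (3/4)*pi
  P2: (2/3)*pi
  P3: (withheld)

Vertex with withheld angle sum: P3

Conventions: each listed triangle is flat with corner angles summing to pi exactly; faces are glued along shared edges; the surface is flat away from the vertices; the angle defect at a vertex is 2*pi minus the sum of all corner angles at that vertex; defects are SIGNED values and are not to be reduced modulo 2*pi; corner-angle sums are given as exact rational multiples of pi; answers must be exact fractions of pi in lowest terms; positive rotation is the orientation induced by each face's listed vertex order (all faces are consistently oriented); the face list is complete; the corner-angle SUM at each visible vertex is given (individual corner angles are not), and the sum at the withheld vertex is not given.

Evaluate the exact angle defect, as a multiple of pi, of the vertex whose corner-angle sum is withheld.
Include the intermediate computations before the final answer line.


V = 4, E = 6, F = 4; chi = V - E + F = 2
Gauss-Bonnet: total defect = 2*pi*chi = 4*pi; visible defects sum to (10/3)*pi

Answer: defect(P3) = (2/3)*pi


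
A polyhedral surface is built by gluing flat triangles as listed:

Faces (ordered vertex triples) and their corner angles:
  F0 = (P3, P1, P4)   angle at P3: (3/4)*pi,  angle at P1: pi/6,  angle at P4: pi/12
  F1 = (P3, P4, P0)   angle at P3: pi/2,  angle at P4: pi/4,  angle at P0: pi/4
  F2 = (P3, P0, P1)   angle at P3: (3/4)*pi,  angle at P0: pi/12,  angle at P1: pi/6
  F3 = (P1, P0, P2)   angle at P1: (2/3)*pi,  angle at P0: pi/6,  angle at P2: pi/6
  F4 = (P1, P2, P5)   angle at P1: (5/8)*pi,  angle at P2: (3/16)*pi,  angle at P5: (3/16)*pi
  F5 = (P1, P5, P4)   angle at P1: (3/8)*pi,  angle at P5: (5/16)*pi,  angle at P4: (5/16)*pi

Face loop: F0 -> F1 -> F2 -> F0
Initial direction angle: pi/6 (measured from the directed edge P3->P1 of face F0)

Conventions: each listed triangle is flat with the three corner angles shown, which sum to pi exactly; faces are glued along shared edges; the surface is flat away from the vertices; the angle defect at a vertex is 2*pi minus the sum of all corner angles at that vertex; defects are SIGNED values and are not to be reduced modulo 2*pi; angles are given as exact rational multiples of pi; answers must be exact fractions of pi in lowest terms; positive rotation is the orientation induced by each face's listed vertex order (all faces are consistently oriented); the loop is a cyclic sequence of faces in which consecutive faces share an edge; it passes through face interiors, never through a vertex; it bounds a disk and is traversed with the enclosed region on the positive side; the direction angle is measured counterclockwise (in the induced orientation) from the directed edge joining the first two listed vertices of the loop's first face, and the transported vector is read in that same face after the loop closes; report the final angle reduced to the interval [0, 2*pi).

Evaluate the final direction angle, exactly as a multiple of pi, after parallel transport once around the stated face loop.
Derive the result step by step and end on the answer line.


enclosed vertex P3: corner angles sum to 2*pi, defect = 2*pi - 2*pi = 0
adding the enclosed defects to the starting angle (mod 2*pi, induced orientation) gives the holonomy
final angle = pi/6 + 0 = pi/6 (mod 2*pi)

Answer: final direction angle = pi/6


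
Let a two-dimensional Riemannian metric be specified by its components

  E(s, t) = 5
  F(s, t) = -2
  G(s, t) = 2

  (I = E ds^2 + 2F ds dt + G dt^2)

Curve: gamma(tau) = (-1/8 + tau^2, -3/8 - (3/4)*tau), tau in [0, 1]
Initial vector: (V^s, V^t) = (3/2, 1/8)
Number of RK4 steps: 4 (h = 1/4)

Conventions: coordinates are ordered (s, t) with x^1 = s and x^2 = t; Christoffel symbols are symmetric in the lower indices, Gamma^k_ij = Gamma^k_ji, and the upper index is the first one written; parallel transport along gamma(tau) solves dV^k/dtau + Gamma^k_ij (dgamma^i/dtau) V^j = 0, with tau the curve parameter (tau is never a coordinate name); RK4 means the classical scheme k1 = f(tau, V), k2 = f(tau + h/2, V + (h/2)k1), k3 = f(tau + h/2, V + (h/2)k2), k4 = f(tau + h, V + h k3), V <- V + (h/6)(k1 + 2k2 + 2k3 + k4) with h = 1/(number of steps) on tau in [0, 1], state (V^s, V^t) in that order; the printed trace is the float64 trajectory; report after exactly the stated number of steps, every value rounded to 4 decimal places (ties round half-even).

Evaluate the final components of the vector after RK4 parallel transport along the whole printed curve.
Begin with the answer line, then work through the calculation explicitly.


Answer: V^s = 1.5000, V^t = 0.1250

gamma'(tau) = (2*tau, -3/4); f(tau, V)^k = -Gamma^k_ij(gamma(tau)) gamma'^i(tau) V^j; h = 1/4; intermediate values shown to 6 dp
curve data and Christoffel symbols at the stage parameters:
  tau = 0.000000: gamma = (-0.125000, -0.375000), gamma' = (0.000000, -0.750000); Gamma_sss = 0.000000, Gamma_sst = 0.000000, Gamma_stt = 0.000000, Gamma_tss = 0.000000, Gamma_tst = 0.000000, Gamma_ttt = 0.000000
  tau = 0.125000: gamma = (-0.109375, -0.468750), gamma' = (0.250000, -0.750000); Gamma_sss = 0.000000, Gamma_sst = 0.000000, Gamma_stt = 0.000000, Gamma_tss = 0.000000, Gamma_tst = 0.000000, Gamma_ttt = 0.000000
  tau = 0.250000: gamma = (-0.062500, -0.562500), gamma' = (0.500000, -0.750000); Gamma_sss = 0.000000, Gamma_sst = 0.000000, Gamma_stt = 0.000000, Gamma_tss = 0.000000, Gamma_tst = 0.000000, Gamma_ttt = 0.000000
  tau = 0.375000: gamma = (0.015625, -0.656250), gamma' = (0.750000, -0.750000); Gamma_sss = 0.000000, Gamma_sst = 0.000000, Gamma_stt = 0.000000, Gamma_tss = 0.000000, Gamma_tst = 0.000000, Gamma_ttt = 0.000000
  tau = 0.500000: gamma = (0.125000, -0.750000), gamma' = (1.000000, -0.750000); Gamma_sss = 0.000000, Gamma_sst = 0.000000, Gamma_stt = 0.000000, Gamma_tss = 0.000000, Gamma_tst = 0.000000, Gamma_ttt = 0.000000
  tau = 0.625000: gamma = (0.265625, -0.843750), gamma' = (1.250000, -0.750000); Gamma_sss = 0.000000, Gamma_sst = 0.000000, Gamma_stt = 0.000000, Gamma_tss = 0.000000, Gamma_tst = 0.000000, Gamma_ttt = 0.000000
  tau = 0.750000: gamma = (0.437500, -0.937500), gamma' = (1.500000, -0.750000); Gamma_sss = 0.000000, Gamma_sst = 0.000000, Gamma_stt = 0.000000, Gamma_tss = 0.000000, Gamma_tst = 0.000000, Gamma_ttt = 0.000000
  tau = 0.875000: gamma = (0.640625, -1.031250), gamma' = (1.750000, -0.750000); Gamma_sss = 0.000000, Gamma_sst = 0.000000, Gamma_stt = 0.000000, Gamma_tss = 0.000000, Gamma_tst = 0.000000, Gamma_ttt = 0.000000
  tau = 1.000000: gamma = (0.875000, -1.125000), gamma' = (2.000000, -0.750000); Gamma_sss = 0.000000, Gamma_sst = 0.000000, Gamma_stt = 0.000000, Gamma_tss = 0.000000, Gamma_tst = 0.000000, Gamma_ttt = 0.000000
step 0: V^s = 1.5000, V^t = 0.1250
step 1: k1 = (0.000000, 0.000000), k2 = (0.000000, 0.000000), k3 = (0.000000, 0.000000), k4 = (0.000000, 0.000000); V <- V + (h/6)(k1 + 2k2 + 2k3 + k4): V^s = 1.5000, V^t = 0.1250
step 2: k1 = (0.000000, 0.000000), k2 = (0.000000, 0.000000), k3 = (0.000000, 0.000000), k4 = (0.000000, 0.000000); V <- V + (h/6)(k1 + 2k2 + 2k3 + k4): V^s = 1.5000, V^t = 0.1250
step 3: k1 = (0.000000, 0.000000), k2 = (0.000000, 0.000000), k3 = (0.000000, 0.000000), k4 = (0.000000, 0.000000); V <- V + (h/6)(k1 + 2k2 + 2k3 + k4): V^s = 1.5000, V^t = 0.1250
step 4: k1 = (0.000000, 0.000000), k2 = (0.000000, 0.000000), k3 = (0.000000, 0.000000), k4 = (0.000000, 0.000000); V <- V + (h/6)(k1 + 2k2 + 2k3 + k4): V^s = 1.5000, V^t = 0.1250


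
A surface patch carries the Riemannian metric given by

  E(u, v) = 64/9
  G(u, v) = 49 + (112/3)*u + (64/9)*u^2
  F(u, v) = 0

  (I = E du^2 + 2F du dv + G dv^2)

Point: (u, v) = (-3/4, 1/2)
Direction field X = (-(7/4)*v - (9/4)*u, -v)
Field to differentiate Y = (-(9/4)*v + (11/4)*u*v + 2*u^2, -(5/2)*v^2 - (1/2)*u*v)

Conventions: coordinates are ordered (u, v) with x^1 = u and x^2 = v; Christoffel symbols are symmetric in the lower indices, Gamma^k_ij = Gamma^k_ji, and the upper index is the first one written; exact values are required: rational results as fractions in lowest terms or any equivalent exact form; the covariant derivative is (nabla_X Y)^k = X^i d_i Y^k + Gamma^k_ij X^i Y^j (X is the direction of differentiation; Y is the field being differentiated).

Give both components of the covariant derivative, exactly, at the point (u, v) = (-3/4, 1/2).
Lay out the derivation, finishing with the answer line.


E = 64/9, F = 0, G = 25 at the point
E_u = 0, E_v = 0, F_u = 0, F_v = 0, G_u = 80/3, G_v = 0
EG - F^2 = 1600/9;  g^inv = (9/1600) * [[25, 0], [0, 64/9]]
first-kind symbols [ij,l] = (1/2)(d_i g_jl + d_j g_il - d_l g_ij): [uu,u] = E_u/2 = 0, [uu,v] = F_u - E_v/2 = 0, [uv,u] = E_v/2 = 0, [uv,v] = G_u/2 = 40/3, [vv,u] = F_v - G_u/2 = -40/3, [vv,v] = G_v/2 = 0
Gamma^u_ij = (G*[ij,u] - F*[ij,v])/(EG - F^2), Gamma^v_ij = (E*[ij,v] - F*[ij,u])/(EG - F^2)
Gamma_uuu = 0, Gamma_uuv = 0, Gamma_uvv = -15/8, Gamma_vuu = 0, Gamma_vuv = 8/15, Gamma_vvv = 0
X = (13/16, -1/2), Y = (-33/32, -7/16) at the point

Answer: (nabla_X Y)^u = 109/256, (nabla_X Y)^v = 907/960


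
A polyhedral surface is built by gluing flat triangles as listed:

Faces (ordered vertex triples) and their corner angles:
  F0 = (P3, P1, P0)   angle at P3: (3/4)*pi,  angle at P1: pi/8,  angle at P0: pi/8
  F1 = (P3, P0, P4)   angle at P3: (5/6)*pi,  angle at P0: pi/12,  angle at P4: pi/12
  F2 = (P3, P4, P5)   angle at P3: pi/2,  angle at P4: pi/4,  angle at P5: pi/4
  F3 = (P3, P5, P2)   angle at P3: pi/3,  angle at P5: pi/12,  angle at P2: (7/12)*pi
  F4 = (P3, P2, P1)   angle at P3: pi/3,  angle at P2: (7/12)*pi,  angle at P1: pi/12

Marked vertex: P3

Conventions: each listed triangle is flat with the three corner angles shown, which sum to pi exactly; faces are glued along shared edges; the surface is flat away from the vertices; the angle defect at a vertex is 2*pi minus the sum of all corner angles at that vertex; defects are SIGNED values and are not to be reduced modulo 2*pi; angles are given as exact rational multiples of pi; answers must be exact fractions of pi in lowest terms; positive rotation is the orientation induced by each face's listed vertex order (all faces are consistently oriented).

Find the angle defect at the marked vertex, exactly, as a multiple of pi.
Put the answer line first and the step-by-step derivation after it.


Answer: defect(P3) = (-3/4)*pi

Sum of corner angles at P3: (11/4)*pi
defect = 2*pi - (11/4)*pi


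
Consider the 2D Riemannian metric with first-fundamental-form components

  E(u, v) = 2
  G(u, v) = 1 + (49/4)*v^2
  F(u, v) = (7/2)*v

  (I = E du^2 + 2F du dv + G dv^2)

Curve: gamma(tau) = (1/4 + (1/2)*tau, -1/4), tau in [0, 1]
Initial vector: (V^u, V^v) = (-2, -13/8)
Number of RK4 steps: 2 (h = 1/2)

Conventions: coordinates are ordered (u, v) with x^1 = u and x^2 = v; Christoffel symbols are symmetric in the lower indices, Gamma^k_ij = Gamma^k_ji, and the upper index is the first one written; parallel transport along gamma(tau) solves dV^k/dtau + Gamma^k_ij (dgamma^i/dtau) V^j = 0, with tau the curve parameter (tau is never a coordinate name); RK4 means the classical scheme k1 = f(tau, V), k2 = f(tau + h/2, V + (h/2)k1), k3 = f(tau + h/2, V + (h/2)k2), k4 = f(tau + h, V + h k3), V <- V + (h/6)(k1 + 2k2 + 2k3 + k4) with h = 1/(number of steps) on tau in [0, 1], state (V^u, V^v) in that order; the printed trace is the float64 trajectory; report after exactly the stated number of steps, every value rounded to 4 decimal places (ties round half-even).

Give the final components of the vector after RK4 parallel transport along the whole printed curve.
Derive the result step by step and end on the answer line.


gamma'(tau) = (1/2, 0); f(tau, V)^k = -Gamma^k_ij(gamma(tau)) gamma'^i(tau) V^j; h = 1/2; intermediate values shown to 6 dp
curve data and Christoffel symbols at the stage parameters:
  tau = 0.000000: gamma = (0.250000, -0.250000), gamma' = (0.500000, 0.000000); Gamma_uuu = 0.000000, Gamma_uuv = 0.000000, Gamma_uvv = 1.265537, Gamma_vuu = 0.000000, Gamma_vuv = 0.000000, Gamma_vvv = -1.107345
  tau = 0.250000: gamma = (0.375000, -0.250000), gamma' = (0.500000, 0.000000); Gamma_uuu = 0.000000, Gamma_uuv = 0.000000, Gamma_uvv = 1.265537, Gamma_vuu = 0.000000, Gamma_vuv = 0.000000, Gamma_vvv = -1.107345
  tau = 0.500000: gamma = (0.500000, -0.250000), gamma' = (0.500000, 0.000000); Gamma_uuu = 0.000000, Gamma_uuv = 0.000000, Gamma_uvv = 1.265537, Gamma_vuu = 0.000000, Gamma_vuv = 0.000000, Gamma_vvv = -1.107345
  tau = 0.750000: gamma = (0.625000, -0.250000), gamma' = (0.500000, 0.000000); Gamma_uuu = 0.000000, Gamma_uuv = 0.000000, Gamma_uvv = 1.265537, Gamma_vuu = 0.000000, Gamma_vuv = 0.000000, Gamma_vvv = -1.107345
  tau = 1.000000: gamma = (0.750000, -0.250000), gamma' = (0.500000, 0.000000); Gamma_uuu = 0.000000, Gamma_uuv = 0.000000, Gamma_uvv = 1.265537, Gamma_vuu = 0.000000, Gamma_vuv = 0.000000, Gamma_vvv = -1.107345
step 0: V^u = -2.0000, V^v = -1.6250
step 1: k1 = (0.000000, 0.000000), k2 = (0.000000, 0.000000), k3 = (0.000000, 0.000000), k4 = (0.000000, 0.000000); V <- V + (h/6)(k1 + 2k2 + 2k3 + k4): V^u = -2.0000, V^v = -1.6250
step 2: k1 = (0.000000, 0.000000), k2 = (0.000000, 0.000000), k3 = (0.000000, 0.000000), k4 = (0.000000, 0.000000); V <- V + (h/6)(k1 + 2k2 + 2k3 + k4): V^u = -2.0000, V^v = -1.6250

Answer: V^u = -2.0000, V^v = -1.6250


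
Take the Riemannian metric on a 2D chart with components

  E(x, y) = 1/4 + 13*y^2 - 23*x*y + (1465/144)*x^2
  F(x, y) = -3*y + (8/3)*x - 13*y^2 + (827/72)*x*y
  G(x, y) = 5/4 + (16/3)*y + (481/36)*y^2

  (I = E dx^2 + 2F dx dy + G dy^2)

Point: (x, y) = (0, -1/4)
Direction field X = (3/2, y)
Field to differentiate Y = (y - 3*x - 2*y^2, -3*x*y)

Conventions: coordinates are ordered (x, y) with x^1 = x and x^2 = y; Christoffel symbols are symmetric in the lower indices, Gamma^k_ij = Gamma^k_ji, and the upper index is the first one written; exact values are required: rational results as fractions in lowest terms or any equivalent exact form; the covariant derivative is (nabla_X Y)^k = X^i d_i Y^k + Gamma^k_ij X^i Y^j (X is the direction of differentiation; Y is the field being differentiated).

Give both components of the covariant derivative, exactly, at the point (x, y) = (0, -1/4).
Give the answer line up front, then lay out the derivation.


Answer: (nabla_X Y)^x = -407411/58600, (nabla_X Y)^y = -9639/7325

E = 17/16, F = -1/16, G = 433/576 at the point
E_x = 23/4, E_y = -13/2, F_x = -59/288, F_y = 7/2, G_x = 0, G_y = -97/72
EG - F^2 = 7325/9216;  g^inv = (9216/7325) * [[433/576, 1/16], [1/16, 17/16]]
first-kind symbols [ij,l] = (1/2)(d_i g_jl + d_j g_il - d_l g_ij): [xx,x] = E_x/2 = 23/8, [xx,y] = F_x - E_y/2 = 877/288, [xy,x] = E_y/2 = -13/4, [xy,y] = G_x/2 = 0, [yy,x] = F_y - G_x/2 = 7/2, [yy,y] = G_y/2 = -97/144
Gamma^x_ij = (G*[ij,x] - F*[ij,y])/(EG - F^2), Gamma^y_ij = (E*[ij,y] - F*[ij,x])/(EG - F^2)
Gamma_xxx = 21672/7325, Gamma_xxy = -22516/7325, Gamma_xyy = 4772/1465, Gamma_yxx = 31474/7325, Gamma_yxy = -1872/7325, Gamma_yyy = -916/1465
X = (3/2, -1/4), Y = (-3/8, 0) at the point


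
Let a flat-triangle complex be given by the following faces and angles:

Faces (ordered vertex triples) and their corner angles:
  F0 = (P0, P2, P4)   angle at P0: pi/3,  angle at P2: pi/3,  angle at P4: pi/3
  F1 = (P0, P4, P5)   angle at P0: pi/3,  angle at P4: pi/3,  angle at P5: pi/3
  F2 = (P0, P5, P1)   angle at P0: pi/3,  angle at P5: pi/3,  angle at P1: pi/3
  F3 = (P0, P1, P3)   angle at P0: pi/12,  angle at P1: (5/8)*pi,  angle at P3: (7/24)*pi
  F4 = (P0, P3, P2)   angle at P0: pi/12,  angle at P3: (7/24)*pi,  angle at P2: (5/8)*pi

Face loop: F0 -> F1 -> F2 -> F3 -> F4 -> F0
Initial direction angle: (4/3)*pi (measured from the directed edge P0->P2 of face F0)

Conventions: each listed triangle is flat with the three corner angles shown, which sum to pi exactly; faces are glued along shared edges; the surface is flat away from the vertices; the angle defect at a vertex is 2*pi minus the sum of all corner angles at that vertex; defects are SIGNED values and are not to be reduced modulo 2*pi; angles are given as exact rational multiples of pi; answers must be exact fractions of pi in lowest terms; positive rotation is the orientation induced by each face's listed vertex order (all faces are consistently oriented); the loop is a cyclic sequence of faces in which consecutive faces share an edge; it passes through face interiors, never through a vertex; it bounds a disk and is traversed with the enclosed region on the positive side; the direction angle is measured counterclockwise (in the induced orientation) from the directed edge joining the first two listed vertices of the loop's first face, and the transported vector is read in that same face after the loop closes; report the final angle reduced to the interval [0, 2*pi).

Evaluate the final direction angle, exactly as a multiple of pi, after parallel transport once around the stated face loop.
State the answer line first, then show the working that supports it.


Answer: final direction angle = pi/6

enclosed vertex P0: corner angles sum to (7/6)*pi, defect = 2*pi - (7/6)*pi = (5/6)*pi
the rotation equals the total enclosed defect, so the final angle is initial + defects (mod 2*pi)
final angle = (4/3)*pi + (5/6)*pi = pi/6 (mod 2*pi)


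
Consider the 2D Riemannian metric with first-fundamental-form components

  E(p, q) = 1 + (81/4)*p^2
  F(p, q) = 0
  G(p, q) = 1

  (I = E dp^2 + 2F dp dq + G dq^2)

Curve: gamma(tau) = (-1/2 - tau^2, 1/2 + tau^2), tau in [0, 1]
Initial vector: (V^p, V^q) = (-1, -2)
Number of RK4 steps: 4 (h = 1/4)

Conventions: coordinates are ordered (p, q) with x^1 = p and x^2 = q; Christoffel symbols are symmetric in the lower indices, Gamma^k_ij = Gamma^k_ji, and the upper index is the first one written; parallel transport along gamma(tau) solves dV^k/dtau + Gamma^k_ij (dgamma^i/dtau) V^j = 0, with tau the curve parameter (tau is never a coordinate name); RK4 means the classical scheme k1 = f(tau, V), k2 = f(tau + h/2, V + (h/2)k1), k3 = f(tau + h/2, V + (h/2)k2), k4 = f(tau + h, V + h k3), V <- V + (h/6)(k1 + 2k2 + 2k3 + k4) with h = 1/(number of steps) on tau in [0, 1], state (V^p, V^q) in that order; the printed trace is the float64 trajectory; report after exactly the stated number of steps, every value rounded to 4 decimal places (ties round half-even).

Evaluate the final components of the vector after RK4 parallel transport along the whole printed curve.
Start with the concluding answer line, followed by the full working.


Answer: V^p = -0.3608, V^q = -2.0000

gamma'(tau) = (-2*tau, 2*tau); f(tau, V)^k = -Gamma^k_ij(gamma(tau)) gamma'^i(tau) V^j; h = 1/4; intermediate values shown to 6 dp
curve data and Christoffel symbols at the stage parameters:
  tau = 0.000000: gamma = (-0.500000, 0.500000), gamma' = (0.000000, 0.000000); Gamma_ppp = -1.670103, Gamma_ppq = 0.000000, Gamma_pqq = 0.000000, Gamma_qpp = 0.000000, Gamma_qpq = 0.000000, Gamma_qqq = 0.000000
  tau = 0.125000: gamma = (-0.515625, 0.515625), gamma' = (-0.250000, 0.250000); Gamma_ppp = -1.635597, Gamma_ppq = 0.000000, Gamma_pqq = 0.000000, Gamma_qpp = 0.000000, Gamma_qpq = 0.000000, Gamma_qqq = 0.000000
  tau = 0.250000: gamma = (-0.562500, 0.562500), gamma' = (-0.500000, 0.500000); Gamma_ppp = -1.537772, Gamma_ppq = 0.000000, Gamma_pqq = 0.000000, Gamma_qpp = 0.000000, Gamma_qpq = 0.000000, Gamma_qqq = 0.000000
  tau = 0.375000: gamma = (-0.640625, 0.640625), gamma' = (-0.750000, 0.750000); Gamma_ppp = -1.393320, Gamma_ppq = 0.000000, Gamma_pqq = 0.000000, Gamma_qpp = 0.000000, Gamma_qpq = 0.000000, Gamma_qqq = 0.000000
  tau = 0.500000: gamma = (-0.750000, 0.750000), gamma' = (-1.000000, 1.000000); Gamma_ppp = -1.225725, Gamma_ppq = 0.000000, Gamma_pqq = 0.000000, Gamma_qpp = 0.000000, Gamma_qpq = 0.000000, Gamma_qqq = 0.000000
  tau = 0.625000: gamma = (-0.890625, 0.890625), gamma' = (-1.250000, 1.250000); Gamma_ppp = -1.057002, Gamma_ppq = 0.000000, Gamma_pqq = 0.000000, Gamma_qpp = 0.000000, Gamma_qpq = 0.000000, Gamma_qqq = 0.000000
  tau = 0.750000: gamma = (-1.062500, 1.062500), gamma' = (-1.500000, 1.500000); Gamma_ppp = -0.901731, Gamma_ppq = 0.000000, Gamma_pqq = 0.000000, Gamma_qpp = 0.000000, Gamma_qpq = 0.000000, Gamma_qqq = 0.000000
  tau = 0.875000: gamma = (-1.265625, 1.265625), gamma' = (-1.750000, 1.750000); Gamma_ppp = -0.766493, Gamma_ppq = 0.000000, Gamma_pqq = 0.000000, Gamma_qpp = 0.000000, Gamma_qpq = 0.000000, Gamma_qqq = 0.000000
  tau = 1.000000: gamma = (-1.500000, 1.500000), gamma' = (-2.000000, 2.000000); Gamma_ppp = -0.652349, Gamma_ppq = 0.000000, Gamma_pqq = 0.000000, Gamma_qpp = 0.000000, Gamma_qpq = 0.000000, Gamma_qqq = 0.000000
step 0: V^p = -1.0000, V^q = -2.0000
step 1: k1 = (0.000000, 0.000000), k2 = (0.408899, 0.000000), k3 = (0.387999, 0.000000), k4 = (0.694304, 0.000000); V <- V + (h/6)(k1 + 2k2 + 2k3 + k4): V^p = -0.9047, V^q = -2.0000
step 2: k1 = (0.695582, 0.000000), k2 = (0.854504, 0.000000), k3 = (0.833745, 0.000000), k4 = (0.853382, 0.000000); V <- V + (h/6)(k1 + 2k2 + 2k3 + k4): V^p = -0.6994, V^q = -2.0000
step 3: k1 = (0.857315, 0.000000), k2 = (0.782539, 0.000000), k3 = (0.794888, 0.000000), k4 = (0.677263, 0.000000); V <- V + (h/6)(k1 + 2k2 + 2k3 + k4): V^p = -0.5040, V^q = -2.0000
step 4: k1 = (0.681766, 0.000000), k2 = (0.561791, 0.000000), k3 = (0.581907, 0.000000), k4 = (0.467819, 0.000000); V <- V + (h/6)(k1 + 2k2 + 2k3 + k4): V^p = -0.3608, V^q = -2.0000


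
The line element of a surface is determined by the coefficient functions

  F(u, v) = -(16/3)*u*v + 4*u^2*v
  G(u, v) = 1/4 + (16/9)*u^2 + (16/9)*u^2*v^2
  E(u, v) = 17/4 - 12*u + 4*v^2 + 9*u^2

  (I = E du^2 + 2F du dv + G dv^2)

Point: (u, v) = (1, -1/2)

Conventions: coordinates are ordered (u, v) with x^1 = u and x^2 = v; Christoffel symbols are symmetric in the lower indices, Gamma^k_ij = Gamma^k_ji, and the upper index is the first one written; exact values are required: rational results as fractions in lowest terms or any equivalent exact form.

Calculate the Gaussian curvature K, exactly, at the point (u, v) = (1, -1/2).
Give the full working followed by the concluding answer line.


E = 9/4, F = 2/3, G = 89/36, EG - F^2 = 737/144 at the point
E_u = 6, E_v = -4, F_u = -4/3, F_v = -4/3, G_u = 40/9, G_v = -16/9
E_vv = 8, F_uv = 8/3, G_uu = 40/9
Using the Brioschi determinant formula for K from the metric derivatives:
M1 = [[-E_vv/2 + F_uv - G_uu/2, E_u/2, F_u - E_v/2], [F_v - G_u/2, E, F], [G_v/2, F, G]] = [[-32/9, 3, 2/3], [-32/9, 9/4, 2/3], [-8/9, 2/3, 89/36]]; det M1 = 166/27
M2 = [[0, E_v/2, G_u/2], [E_v/2, E, F], [G_u/2, F, G]] = [[0, -2, 20/9], [-2, 9/4, 2/3], [20/9, 2/3, 89/36]]; det M2 = -727/27
det M1 - det M2 = 893/27; K = 893/27 / (737/144)^2 = 685824/543169

Answer: K = 685824/543169


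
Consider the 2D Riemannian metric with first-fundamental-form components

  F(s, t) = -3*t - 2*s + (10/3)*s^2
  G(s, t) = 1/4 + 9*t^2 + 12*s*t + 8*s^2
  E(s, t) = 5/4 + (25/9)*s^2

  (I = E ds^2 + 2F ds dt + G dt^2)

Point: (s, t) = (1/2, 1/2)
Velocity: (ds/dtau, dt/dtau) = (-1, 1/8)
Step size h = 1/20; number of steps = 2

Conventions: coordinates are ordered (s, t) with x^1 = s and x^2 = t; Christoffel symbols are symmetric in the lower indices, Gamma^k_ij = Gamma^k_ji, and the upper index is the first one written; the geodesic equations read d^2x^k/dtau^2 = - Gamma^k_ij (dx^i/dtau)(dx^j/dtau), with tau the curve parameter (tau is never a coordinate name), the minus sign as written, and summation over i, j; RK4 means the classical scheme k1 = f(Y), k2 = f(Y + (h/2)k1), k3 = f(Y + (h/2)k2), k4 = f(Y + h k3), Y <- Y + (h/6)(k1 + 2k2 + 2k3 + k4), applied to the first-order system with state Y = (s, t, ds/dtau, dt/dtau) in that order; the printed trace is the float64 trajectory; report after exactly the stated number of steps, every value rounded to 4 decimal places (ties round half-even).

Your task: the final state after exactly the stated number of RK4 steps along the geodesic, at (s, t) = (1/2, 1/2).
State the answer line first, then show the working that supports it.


Answer: s = 0.3961, t = 0.5118, ds/dtau = -1.0796, dt/dtau = 0.1116

f(Y) = (ds/dtau, dt/dtau, -Gamma^s_ij Y'^i Y'^j, -Gamma^t_ij Y'^i Y'^j) with the Gammas evaluated at the stage position; h = 0.050000; intermediate values shown to 6 dp
step 0: s = 0.5000, t = 0.5000, ds/dtau = -1.0000, dt/dtau = 0.1250
step 1:
  k1: at (s, t) = (0.500000, 0.500000), (ds/dtau, dt/dtau) = (-1.000000, 0.125000); Gamma_sss = 1.070588, Gamma_sst = 0.988235, Gamma_stt = -5.294118, Gamma_tss = 0.415686, Gamma_tst = 1.152941, Gamma_ttt = -0.176471; k1 = (-1.000000, 0.125000, -0.740809, -0.124694)
  k2: at (s, t) = (0.475000, 0.503125), (ds/dtau, dt/dtau) = (-1.018520, 0.121883); Gamma_sss = 1.084307, Gamma_sst = 1.098307, Gamma_stt = -5.482147, Gamma_tss = 0.419092, Gamma_tst = 1.207312, Gamma_ttt = -0.275169; k2 = (-1.018520, 0.121883, -0.770715, -0.130920)
  k3: at (s, t) = (0.474537, 0.503047), (ds/dtau, dt/dtau) = (-1.019268, 0.121727); Gamma_sss = 1.084480, Gamma_sst = 1.100306, Gamma_stt = -5.485085, Gamma_tss = 0.419185, Gamma_tst = 1.208505, Gamma_ttt = -0.276868; k3 = (-1.019268, 0.121727, -0.772363, -0.131508)
  k4: at (s, t) = (0.449037, 0.506086), (ds/dtau, dt/dtau) = (-1.038618, 0.118425); Gamma_sss = 1.094813, Gamma_sst = 1.224973, Gamma_stt = -5.694531, Gamma_tss = 0.421043, Gamma_tst = 1.271238, Gamma_ttt = -0.389186; k4 = (-1.038618, 0.118425, -0.799804, -0.136013)
  Y <- Y + (h/6)(k1 + 2k2 + 2k3 + k4): s = 0.4490, t = 0.5061, ds/dtau = -1.0386, dt/dtau = 0.1185
step 2:
  k1: at (s, t) = (0.449048, 0.506089), (ds/dtau, dt/dtau) = (-1.038556, 0.118454); Gamma_sss = 1.094811, Gamma_sst = 1.224917, Gamma_stt = -5.694451, Gamma_tss = 0.421041, Gamma_tst = 1.271203, Gamma_ttt = -0.389138; k1 = (-1.038556, 0.118454, -0.799581, -0.135906)
  k2: at (s, t) = (0.423084, 0.509050), (ds/dtau, dt/dtau) = (-1.058546, 0.115056); Gamma_sss = 1.100324, Gamma_sst = 1.366303, Gamma_stt = -5.928084, Gamma_tss = 0.420610, Gamma_tst = 1.343673, Gamma_ttt = -0.517103; k2 = (-1.058546, 0.115056, -0.821649, -0.137159)
  k3: at (s, t) = (0.422585, 0.508965), (ds/dtau, dt/dtau) = (-1.059098, 0.115025); Gamma_sss = 1.100310, Gamma_sst = 1.369004, Gamma_stt = -5.931918, Gamma_tss = 0.420614, Gamma_tst = 1.345307, Gamma_ttt = -0.519446; k3 = (-1.059098, 0.115025, -0.822170, -0.137148)
  k4: at (s, t) = (0.396093, 0.511840), (ds/dtau, dt/dtau) = (-1.079665, 0.111596); Gamma_sss = 1.098795, Gamma_sst = 1.530808, Gamma_stt = -6.194484, Gamma_tss = 0.416734, Gamma_tst = 1.429926, Gamma_ttt = -0.666528; k4 = (-1.079665, 0.111596, -0.834812, -0.132902)
  Y <- Y + (h/6)(k1 + 2k2 + 2k3 + k4): s = 0.3961, t = 0.5118, ds/dtau = -1.0796, dt/dtau = 0.1116


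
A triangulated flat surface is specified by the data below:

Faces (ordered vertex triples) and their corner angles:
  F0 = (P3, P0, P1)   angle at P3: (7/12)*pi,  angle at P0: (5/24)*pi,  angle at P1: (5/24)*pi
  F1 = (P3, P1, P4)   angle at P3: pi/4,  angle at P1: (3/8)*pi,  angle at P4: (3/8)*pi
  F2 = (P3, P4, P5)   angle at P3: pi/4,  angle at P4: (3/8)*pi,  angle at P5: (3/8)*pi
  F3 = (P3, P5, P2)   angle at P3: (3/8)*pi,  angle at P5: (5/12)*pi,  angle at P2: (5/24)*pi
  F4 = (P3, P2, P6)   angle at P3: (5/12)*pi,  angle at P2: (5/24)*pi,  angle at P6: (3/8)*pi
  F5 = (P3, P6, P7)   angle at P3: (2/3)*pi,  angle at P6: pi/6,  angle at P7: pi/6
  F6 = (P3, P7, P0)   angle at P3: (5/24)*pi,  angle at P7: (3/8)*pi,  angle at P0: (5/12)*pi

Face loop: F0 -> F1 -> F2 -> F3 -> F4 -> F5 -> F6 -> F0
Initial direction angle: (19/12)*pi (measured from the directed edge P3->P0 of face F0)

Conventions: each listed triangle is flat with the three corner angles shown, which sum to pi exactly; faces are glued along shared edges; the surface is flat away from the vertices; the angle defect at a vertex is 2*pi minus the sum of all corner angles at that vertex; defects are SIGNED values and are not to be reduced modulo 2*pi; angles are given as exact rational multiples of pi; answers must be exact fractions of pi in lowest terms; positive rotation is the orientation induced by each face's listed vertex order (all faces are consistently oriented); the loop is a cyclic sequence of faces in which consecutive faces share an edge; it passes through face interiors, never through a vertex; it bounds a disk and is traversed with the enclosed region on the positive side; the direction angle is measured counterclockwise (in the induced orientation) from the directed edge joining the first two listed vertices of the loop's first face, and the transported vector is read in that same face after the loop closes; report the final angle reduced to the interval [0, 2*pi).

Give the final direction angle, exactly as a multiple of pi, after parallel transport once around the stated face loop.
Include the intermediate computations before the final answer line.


enclosed vertex P3: corner angles sum to (11/4)*pi, defect = 2*pi - (11/4)*pi = (-3/4)*pi
final direction = starting direction + enclosed defect total, reduced mod 2*pi (induced orientation)
final angle = (19/12)*pi - (3/4)*pi = (5/6)*pi (mod 2*pi)

Answer: final direction angle = (5/6)*pi


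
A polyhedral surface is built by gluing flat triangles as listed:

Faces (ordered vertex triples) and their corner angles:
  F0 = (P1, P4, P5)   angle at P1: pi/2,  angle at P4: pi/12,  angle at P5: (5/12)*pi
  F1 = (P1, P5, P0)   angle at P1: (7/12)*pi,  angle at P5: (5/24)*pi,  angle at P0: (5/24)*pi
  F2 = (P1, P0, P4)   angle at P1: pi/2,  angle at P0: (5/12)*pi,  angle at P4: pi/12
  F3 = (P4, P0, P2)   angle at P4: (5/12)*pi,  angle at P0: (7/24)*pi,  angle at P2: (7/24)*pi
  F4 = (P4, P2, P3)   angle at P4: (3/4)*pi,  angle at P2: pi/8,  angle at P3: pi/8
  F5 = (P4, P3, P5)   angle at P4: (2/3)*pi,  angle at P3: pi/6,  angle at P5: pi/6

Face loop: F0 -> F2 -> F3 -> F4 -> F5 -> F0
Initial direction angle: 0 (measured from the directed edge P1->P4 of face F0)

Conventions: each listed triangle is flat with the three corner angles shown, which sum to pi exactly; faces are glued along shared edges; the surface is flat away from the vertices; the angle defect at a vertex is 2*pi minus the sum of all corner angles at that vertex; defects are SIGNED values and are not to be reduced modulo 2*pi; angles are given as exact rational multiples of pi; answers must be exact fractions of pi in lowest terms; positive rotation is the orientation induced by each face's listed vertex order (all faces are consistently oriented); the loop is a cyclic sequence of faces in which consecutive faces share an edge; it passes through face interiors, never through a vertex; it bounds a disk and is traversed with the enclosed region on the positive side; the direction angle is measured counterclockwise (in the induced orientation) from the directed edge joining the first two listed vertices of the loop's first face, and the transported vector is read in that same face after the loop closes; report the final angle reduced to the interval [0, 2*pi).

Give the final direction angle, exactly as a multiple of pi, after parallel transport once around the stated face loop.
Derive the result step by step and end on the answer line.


enclosed vertex P4: corner angles sum to 2*pi, defect = 2*pi - 2*pi = 0
holonomy = initial angle + sum of enclosed defects (mod 2*pi), positive in the induced orientation
final angle = 0 + 0 = 0 (mod 2*pi)

Answer: final direction angle = 0


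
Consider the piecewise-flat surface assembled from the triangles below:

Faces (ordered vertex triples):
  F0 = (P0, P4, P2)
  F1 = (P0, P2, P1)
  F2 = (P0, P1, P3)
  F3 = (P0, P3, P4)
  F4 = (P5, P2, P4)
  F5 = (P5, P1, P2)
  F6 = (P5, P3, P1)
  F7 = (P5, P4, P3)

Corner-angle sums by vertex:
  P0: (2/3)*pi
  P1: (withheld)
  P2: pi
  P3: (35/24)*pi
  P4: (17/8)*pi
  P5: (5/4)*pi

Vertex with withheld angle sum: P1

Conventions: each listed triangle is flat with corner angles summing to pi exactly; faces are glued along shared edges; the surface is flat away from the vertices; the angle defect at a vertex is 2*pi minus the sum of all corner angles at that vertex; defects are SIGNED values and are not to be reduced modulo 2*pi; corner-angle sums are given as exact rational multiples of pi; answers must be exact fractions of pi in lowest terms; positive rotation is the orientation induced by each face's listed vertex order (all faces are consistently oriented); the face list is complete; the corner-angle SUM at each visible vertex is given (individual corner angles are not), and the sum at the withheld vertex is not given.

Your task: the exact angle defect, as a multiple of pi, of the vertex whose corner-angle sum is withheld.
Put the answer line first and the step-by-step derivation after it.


Answer: defect(P1) = pi/2

V = 6, E = 12, F = 8; chi = V - E + F = 2
Gauss-Bonnet: total defect = 2*pi*chi = 4*pi; visible defects sum to (7/2)*pi


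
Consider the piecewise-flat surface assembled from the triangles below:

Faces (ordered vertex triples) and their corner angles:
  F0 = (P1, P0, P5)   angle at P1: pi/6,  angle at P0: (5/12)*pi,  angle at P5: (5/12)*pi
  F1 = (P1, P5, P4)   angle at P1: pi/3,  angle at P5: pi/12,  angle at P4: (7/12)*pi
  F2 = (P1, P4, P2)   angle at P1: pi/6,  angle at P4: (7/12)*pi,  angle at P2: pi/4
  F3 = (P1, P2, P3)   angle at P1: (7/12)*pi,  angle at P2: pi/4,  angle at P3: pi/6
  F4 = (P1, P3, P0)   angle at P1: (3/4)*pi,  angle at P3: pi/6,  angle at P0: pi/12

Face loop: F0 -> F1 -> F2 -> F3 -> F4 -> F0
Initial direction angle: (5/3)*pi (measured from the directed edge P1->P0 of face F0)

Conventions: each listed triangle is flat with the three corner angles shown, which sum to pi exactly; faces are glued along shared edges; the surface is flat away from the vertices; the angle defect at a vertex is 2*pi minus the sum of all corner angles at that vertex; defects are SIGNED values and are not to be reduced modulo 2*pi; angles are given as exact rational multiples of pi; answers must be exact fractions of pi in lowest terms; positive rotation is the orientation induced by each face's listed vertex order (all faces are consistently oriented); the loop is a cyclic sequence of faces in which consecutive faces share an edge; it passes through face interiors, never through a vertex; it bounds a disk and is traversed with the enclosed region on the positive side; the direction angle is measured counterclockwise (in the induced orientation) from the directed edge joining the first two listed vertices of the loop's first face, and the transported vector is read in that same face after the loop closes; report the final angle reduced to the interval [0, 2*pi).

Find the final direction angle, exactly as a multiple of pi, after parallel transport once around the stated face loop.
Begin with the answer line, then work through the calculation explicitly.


Answer: final direction angle = (5/3)*pi

enclosed vertex P1: corner angles sum to 2*pi, defect = 2*pi - 2*pi = 0
final direction = starting direction + enclosed defect total, reduced mod 2*pi (induced orientation)
final angle = (5/3)*pi + 0 = (5/3)*pi (mod 2*pi)


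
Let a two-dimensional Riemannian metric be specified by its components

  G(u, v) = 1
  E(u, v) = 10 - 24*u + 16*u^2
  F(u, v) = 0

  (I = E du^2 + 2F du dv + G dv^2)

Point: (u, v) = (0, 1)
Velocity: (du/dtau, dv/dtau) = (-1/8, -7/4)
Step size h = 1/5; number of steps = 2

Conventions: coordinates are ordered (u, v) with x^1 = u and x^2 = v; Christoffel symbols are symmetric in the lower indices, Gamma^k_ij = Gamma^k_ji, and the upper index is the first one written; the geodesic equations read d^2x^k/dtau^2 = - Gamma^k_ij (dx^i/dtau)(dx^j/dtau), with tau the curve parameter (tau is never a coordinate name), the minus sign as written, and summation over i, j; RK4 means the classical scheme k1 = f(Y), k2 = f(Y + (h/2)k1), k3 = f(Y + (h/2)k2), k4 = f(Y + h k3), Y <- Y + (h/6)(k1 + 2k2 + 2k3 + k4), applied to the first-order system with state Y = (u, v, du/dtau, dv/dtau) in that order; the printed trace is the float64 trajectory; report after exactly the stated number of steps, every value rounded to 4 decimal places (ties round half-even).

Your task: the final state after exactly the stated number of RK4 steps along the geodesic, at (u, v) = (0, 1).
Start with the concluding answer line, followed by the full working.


Answer: u = -0.0486, v = 0.3000, du/dtau = -0.1181, dv/dtau = -1.7500

f(Y) = (du/dtau, dv/dtau, -Gamma^u_ij Y'^i Y'^j, -Gamma^v_ij Y'^i Y'^j) with the Gammas evaluated at the stage position; h = 0.200000; intermediate values shown to 6 dp
step 0: u = 0.0000, v = 1.0000, du/dtau = -0.1250, dv/dtau = -1.7500
step 1:
  k1: at (u, v) = (0.000000, 1.000000), (du/dtau, dv/dtau) = (-0.125000, -1.750000); Gamma_uuu = -1.200000, Gamma_uuv = 0.000000, Gamma_uvv = 0.000000, Gamma_vuu = 0.000000, Gamma_vuv = 0.000000, Gamma_vvv = 0.000000; k1 = (-0.125000, -1.750000, 0.018750, 0.000000)
  k2: at (u, v) = (-0.012500, 0.825000), (du/dtau, dv/dtau) = (-0.123125, -1.750000); Gamma_uuu = -1.184179, Gamma_uuv = 0.000000, Gamma_uvv = 0.000000, Gamma_vuu = 0.000000, Gamma_vuv = 0.000000, Gamma_vvv = 0.000000; k2 = (-0.123125, -1.750000, 0.017952, 0.000000)
  k3: at (u, v) = (-0.012313, 0.825000), (du/dtau, dv/dtau) = (-0.123205, -1.750000); Gamma_uuu = -1.184413, Gamma_uuv = 0.000000, Gamma_uvv = 0.000000, Gamma_vuu = 0.000000, Gamma_vuv = 0.000000, Gamma_vvv = 0.000000; k3 = (-0.123205, -1.750000, 0.017979, 0.000000)
  k4: at (u, v) = (-0.024641, 0.650000), (du/dtau, dv/dtau) = (-0.121404, -1.750000); Gamma_uuu = -1.169148, Gamma_uuv = 0.000000, Gamma_uvv = 0.000000, Gamma_vuu = 0.000000, Gamma_vuv = 0.000000, Gamma_vvv = 0.000000; k4 = (-0.121404, -1.750000, 0.017232, 0.000000)
  Y <- Y + (h/6)(k1 + 2k2 + 2k3 + k4): u = -0.0246, v = 0.6500, du/dtau = -0.1214, dv/dtau = -1.7500
step 2:
  k1: at (u, v) = (-0.024635, 0.650000), (du/dtau, dv/dtau) = (-0.121405, -1.750000); Gamma_uuu = -1.169155, Gamma_uuv = 0.000000, Gamma_uvv = 0.000000, Gamma_vuu = 0.000000, Gamma_vuv = 0.000000, Gamma_vvv = 0.000000; k1 = (-0.121405, -1.750000, 0.017232, 0.000000)
  k2: at (u, v) = (-0.036776, 0.475000), (du/dtau, dv/dtau) = (-0.119682, -1.750000); Gamma_uuu = -1.154449, Gamma_uuv = 0.000000, Gamma_uvv = 0.000000, Gamma_vuu = 0.000000, Gamma_vuv = 0.000000, Gamma_vvv = 0.000000; k2 = (-0.119682, -1.750000, 0.016536, 0.000000)
  k3: at (u, v) = (-0.036604, 0.475000), (du/dtau, dv/dtau) = (-0.119752, -1.750000); Gamma_uuu = -1.154656, Gamma_uuv = 0.000000, Gamma_uvv = 0.000000, Gamma_vuu = 0.000000, Gamma_vuv = 0.000000, Gamma_vvv = 0.000000; k3 = (-0.119752, -1.750000, 0.016558, 0.000000)
  k4: at (u, v) = (-0.048586, 0.300000), (du/dtau, dv/dtau) = (-0.118094, -1.750000); Gamma_uuu = -1.140447, Gamma_uuv = 0.000000, Gamma_uvv = 0.000000, Gamma_vuu = 0.000000, Gamma_vuv = 0.000000, Gamma_vvv = 0.000000; k4 = (-0.118094, -1.750000, 0.015905, 0.000000)
  Y <- Y + (h/6)(k1 + 2k2 + 2k3 + k4): u = -0.0486, v = 0.3000, du/dtau = -0.1181, dv/dtau = -1.7500
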